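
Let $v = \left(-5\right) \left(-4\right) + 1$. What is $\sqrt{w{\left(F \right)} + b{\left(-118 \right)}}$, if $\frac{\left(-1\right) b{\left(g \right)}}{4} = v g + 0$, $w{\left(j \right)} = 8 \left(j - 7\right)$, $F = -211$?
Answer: $2 \sqrt{2042} \approx 90.377$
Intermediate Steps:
$v = 21$ ($v = 20 + 1 = 21$)
$w{\left(j \right)} = -56 + 8 j$ ($w{\left(j \right)} = 8 \left(-7 + j\right) = -56 + 8 j$)
$b{\left(g \right)} = - 84 g$ ($b{\left(g \right)} = - 4 \left(21 g + 0\right) = - 4 \cdot 21 g = - 84 g$)
$\sqrt{w{\left(F \right)} + b{\left(-118 \right)}} = \sqrt{\left(-56 + 8 \left(-211\right)\right) - -9912} = \sqrt{\left(-56 - 1688\right) + 9912} = \sqrt{-1744 + 9912} = \sqrt{8168} = 2 \sqrt{2042}$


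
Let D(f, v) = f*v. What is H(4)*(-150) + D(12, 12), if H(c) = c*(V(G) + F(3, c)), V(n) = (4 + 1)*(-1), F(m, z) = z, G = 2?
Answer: 744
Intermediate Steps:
V(n) = -5 (V(n) = 5*(-1) = -5)
H(c) = c*(-5 + c)
H(4)*(-150) + D(12, 12) = (4*(-5 + 4))*(-150) + 12*12 = (4*(-1))*(-150) + 144 = -4*(-150) + 144 = 600 + 144 = 744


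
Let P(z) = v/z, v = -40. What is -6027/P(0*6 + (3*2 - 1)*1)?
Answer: 6027/8 ≈ 753.38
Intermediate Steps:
P(z) = -40/z
-6027/P(0*6 + (3*2 - 1)*1) = -6027/((-40/(0*6 + (3*2 - 1)*1))) = -6027/((-40/(0 + (6 - 1)*1))) = -6027/((-40/(0 + 5*1))) = -6027/((-40/(0 + 5))) = -6027/((-40/5)) = -6027/((-40*1/5)) = -6027/(-8) = -6027*(-1/8) = 6027/8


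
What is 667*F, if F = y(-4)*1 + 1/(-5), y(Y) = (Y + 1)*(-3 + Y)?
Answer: 69368/5 ≈ 13874.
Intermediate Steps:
y(Y) = (1 + Y)*(-3 + Y)
F = 104/5 (F = (-3 + (-4)² - 2*(-4))*1 + 1/(-5) = (-3 + 16 + 8)*1 - ⅕ = 21*1 - ⅕ = 21 - ⅕ = 104/5 ≈ 20.800)
667*F = 667*(104/5) = 69368/5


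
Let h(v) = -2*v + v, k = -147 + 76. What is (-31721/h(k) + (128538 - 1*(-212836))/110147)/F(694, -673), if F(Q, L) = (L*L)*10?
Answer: -3469735433/35421027099730 ≈ -9.7957e-5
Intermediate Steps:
k = -71
F(Q, L) = 10*L**2 (F(Q, L) = L**2*10 = 10*L**2)
h(v) = -v
(-31721/h(k) + (128538 - 1*(-212836))/110147)/F(694, -673) = (-31721/((-1*(-71))) + (128538 - 1*(-212836))/110147)/((10*(-673)**2)) = (-31721/71 + (128538 + 212836)*(1/110147))/((10*452929)) = (-31721*1/71 + 341374*(1/110147))/4529290 = (-31721/71 + 341374/110147)*(1/4529290) = -3469735433/7820437*1/4529290 = -3469735433/35421027099730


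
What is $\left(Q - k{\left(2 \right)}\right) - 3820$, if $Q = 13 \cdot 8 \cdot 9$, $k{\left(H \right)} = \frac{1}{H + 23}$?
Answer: $- \frac{72101}{25} \approx -2884.0$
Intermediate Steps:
$k{\left(H \right)} = \frac{1}{23 + H}$
$Q = 936$ ($Q = 104 \cdot 9 = 936$)
$\left(Q - k{\left(2 \right)}\right) - 3820 = \left(936 - \frac{1}{23 + 2}\right) - 3820 = \left(936 - \frac{1}{25}\right) - 3820 = \frac{23399}{25} - 3820 = - \frac{72101}{25}$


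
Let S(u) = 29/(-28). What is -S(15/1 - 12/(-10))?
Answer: 29/28 ≈ 1.0357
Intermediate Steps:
S(u) = -29/28 (S(u) = 29*(-1/28) = -29/28)
-S(15/1 - 12/(-10)) = -1*(-29/28) = 29/28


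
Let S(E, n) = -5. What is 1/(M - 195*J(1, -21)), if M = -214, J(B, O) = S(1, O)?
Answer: 1/761 ≈ 0.0013141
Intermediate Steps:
J(B, O) = -5
1/(M - 195*J(1, -21)) = 1/(-214 - 195*(-5)) = 1/(-214 + 975) = 1/761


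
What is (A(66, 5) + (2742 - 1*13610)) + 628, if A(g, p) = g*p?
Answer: -9910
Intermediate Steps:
(A(66, 5) + (2742 - 1*13610)) + 628 = (66*5 + (2742 - 1*13610)) + 628 = (330 + (2742 - 13610)) + 628 = (330 - 10868) + 628 = -10538 + 628 = -9910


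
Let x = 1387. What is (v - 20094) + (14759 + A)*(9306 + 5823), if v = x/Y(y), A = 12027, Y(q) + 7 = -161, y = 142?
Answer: 68077849013/168 ≈ 4.0523e+8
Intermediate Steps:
Y(q) = -168 (Y(q) = -7 - 161 = -168)
v = -1387/168 (v = 1387/(-168) = 1387*(-1/168) = -1387/168 ≈ -8.2560)
(v - 20094) + (14759 + A)*(9306 + 5823) = (-1387/168 - 20094) + (14759 + 12027)*(9306 + 5823) = -3377179/168 + 26786*15129 = -3377179/168 + 405245394 = 68077849013/168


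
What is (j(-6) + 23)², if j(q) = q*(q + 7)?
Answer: 289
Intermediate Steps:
j(q) = q*(7 + q)
(j(-6) + 23)² = (-6*(7 - 6) + 23)² = (-6*1 + 23)² = (-6 + 23)² = 17² = 289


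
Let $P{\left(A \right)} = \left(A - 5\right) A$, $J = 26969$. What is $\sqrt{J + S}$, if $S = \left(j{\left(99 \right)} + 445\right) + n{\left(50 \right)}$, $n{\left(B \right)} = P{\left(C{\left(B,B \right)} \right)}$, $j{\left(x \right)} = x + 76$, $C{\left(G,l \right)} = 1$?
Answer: $3 \sqrt{3065} \approx 166.09$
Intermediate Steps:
$j{\left(x \right)} = 76 + x$
$P{\left(A \right)} = A \left(-5 + A\right)$ ($P{\left(A \right)} = \left(-5 + A\right) A = A \left(-5 + A\right)$)
$n{\left(B \right)} = -4$ ($n{\left(B \right)} = 1 \left(-5 + 1\right) = 1 \left(-4\right) = -4$)
$S = 616$ ($S = \left(\left(76 + 99\right) + 445\right) - 4 = \left(175 + 445\right) - 4 = 620 - 4 = 616$)
$\sqrt{J + S} = \sqrt{26969 + 616} = \sqrt{27585} = 3 \sqrt{3065}$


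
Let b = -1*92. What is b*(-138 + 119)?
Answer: 1748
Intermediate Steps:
b = -92
b*(-138 + 119) = -92*(-138 + 119) = -92*(-19) = 1748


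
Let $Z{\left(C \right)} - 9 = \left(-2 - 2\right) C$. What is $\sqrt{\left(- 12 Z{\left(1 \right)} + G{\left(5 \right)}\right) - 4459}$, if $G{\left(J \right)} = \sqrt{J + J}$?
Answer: $\sqrt{-4519 + \sqrt{10}} \approx 67.2 i$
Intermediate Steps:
$Z{\left(C \right)} = 9 - 4 C$ ($Z{\left(C \right)} = 9 + \left(-2 - 2\right) C = 9 - 4 C$)
$G{\left(J \right)} = \sqrt{2} \sqrt{J}$ ($G{\left(J \right)} = \sqrt{2 J} = \sqrt{2} \sqrt{J}$)
$\sqrt{\left(- 12 Z{\left(1 \right)} + G{\left(5 \right)}\right) - 4459} = \sqrt{\left(- 12 \left(9 - 4\right) + \sqrt{2} \sqrt{5}\right) - 4459} = \sqrt{\left(- 12 \left(9 - 4\right) + \sqrt{10}\right) - 4459} = \sqrt{\left(\left(-12\right) 5 + \sqrt{10}\right) - 4459} = \sqrt{\left(-60 + \sqrt{10}\right) - 4459} = \sqrt{-4519 + \sqrt{10}}$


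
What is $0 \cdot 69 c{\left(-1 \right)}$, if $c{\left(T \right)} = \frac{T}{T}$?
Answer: $0$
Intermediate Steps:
$c{\left(T \right)} = 1$
$0 \cdot 69 c{\left(-1 \right)} = 0 \cdot 69 \cdot 1 = 0 \cdot 1 = 0$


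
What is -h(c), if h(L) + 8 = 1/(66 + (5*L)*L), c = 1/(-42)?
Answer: 929668/116429 ≈ 7.9848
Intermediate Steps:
c = -1/42 ≈ -0.023810
h(L) = -8 + 1/(66 + 5*L**2) (h(L) = -8 + 1/(66 + (5*L)*L) = -8 + 1/(66 + 5*L**2))
-h(c) = -(-527 - 40*(-1/42)**2)/(66 + 5*(-1/42)**2) = -(-527 - 40*1/1764)/(66 + 5*(1/1764)) = -(-527 - 10/441)/(66 + 5/1764) = -(-232417)/(116429/1764*441) = -1764*(-232417)/(116429*441) = -1*(-929668/116429) = 929668/116429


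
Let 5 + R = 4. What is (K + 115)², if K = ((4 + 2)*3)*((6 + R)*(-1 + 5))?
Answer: 225625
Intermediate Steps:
R = -1 (R = -5 + 4 = -1)
K = 360 (K = ((4 + 2)*3)*((6 - 1)*(-1 + 5)) = (6*3)*(5*4) = 18*20 = 360)
(K + 115)² = (360 + 115)² = 475² = 225625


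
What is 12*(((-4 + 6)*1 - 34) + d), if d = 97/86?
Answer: -15930/43 ≈ -370.46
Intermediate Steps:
d = 97/86 (d = 97*(1/86) = 97/86 ≈ 1.1279)
12*(((-4 + 6)*1 - 34) + d) = 12*(((-4 + 6)*1 - 34) + 97/86) = 12*((2*1 - 34) + 97/86) = 12*((2 - 34) + 97/86) = 12*(-32 + 97/86) = 12*(-2655/86) = -15930/43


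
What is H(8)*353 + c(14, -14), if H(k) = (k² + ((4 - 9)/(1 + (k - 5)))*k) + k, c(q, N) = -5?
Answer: 21881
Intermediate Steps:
H(k) = k + k² - 5*k/(-4 + k) (H(k) = (k² + (-5/(1 + (-5 + k)))*k) + k = (k² + (-5/(-4 + k))*k) + k = (k² - 5*k/(-4 + k)) + k = k + k² - 5*k/(-4 + k))
H(8)*353 + c(14, -14) = (8*(-9 + 8² - 3*8)/(-4 + 8))*353 - 5 = (8*(-9 + 64 - 24)/4)*353 - 5 = (8*(¼)*31)*353 - 5 = 62*353 - 5 = 21886 - 5 = 21881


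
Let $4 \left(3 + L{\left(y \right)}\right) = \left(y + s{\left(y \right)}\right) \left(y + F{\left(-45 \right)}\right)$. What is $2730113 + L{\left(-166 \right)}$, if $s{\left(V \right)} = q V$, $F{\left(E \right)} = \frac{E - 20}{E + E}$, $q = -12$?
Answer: $\frac{95567785}{36} \approx 2.6547 \cdot 10^{6}$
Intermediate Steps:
$F{\left(E \right)} = \frac{-20 + E}{2 E}$
$s{\left(V \right)} = - 12 V$
$L{\left(y \right)} = -3 - \frac{11 y \left(\frac{13}{18} + y\right)}{4}$ ($L{\left(y \right)} = -3 + \frac{\left(y - 12 y\right) \left(y + \frac{-20 - 45}{2 \left(-45\right)}\right)}{4} = -3 + \frac{- 11 y \left(y + \frac{1}{2} \left(- \frac{1}{45}\right) \left(-65\right)\right)}{4} = -3 + \frac{- 11 y \left(y + \frac{13}{18}\right)}{4} = -3 + \frac{- 11 y \left(\frac{13}{18} + y\right)}{4} = -3 + \frac{\left(-11\right) y \left(\frac{13}{18} + y\right)}{4} = -3 - \frac{11 y \left(\frac{13}{18} + y\right)}{4}$)
$2730113 + L{\left(-166 \right)} = 2730113 - \left(- \frac{11761}{36} + 75779\right) = 2730113 - \frac{2716283}{36} = \frac{95567785}{36}$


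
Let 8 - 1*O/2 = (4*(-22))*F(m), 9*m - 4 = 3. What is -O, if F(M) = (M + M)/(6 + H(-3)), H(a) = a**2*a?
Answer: -80/27 ≈ -2.9630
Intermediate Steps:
H(a) = a**3
m = 7/9 (m = 4/9 + (1/9)*3 = 4/9 + 1/3 = 7/9 ≈ 0.77778)
F(M) = -2*M/21 (F(M) = (M + M)/(6 + (-3)**3) = (2*M)/(6 - 27) = (2*M)/(-21) = (2*M)*(-1/21) = -2*M/21)
O = 80/27 (O = 16 - 2*4*(-22)*(-2/21*7/9) = 16 - (-176)*(-2)/27 = 16 - 2*176/27 = 16 - 352/27 = 80/27 ≈ 2.9630)
-O = -1*80/27 = -80/27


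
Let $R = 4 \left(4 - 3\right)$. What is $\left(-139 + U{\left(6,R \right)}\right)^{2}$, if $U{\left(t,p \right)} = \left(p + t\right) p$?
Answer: $9801$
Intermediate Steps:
$R = 4$ ($R = 4 \cdot 1 = 4$)
$U{\left(t,p \right)} = p \left(p + t\right)$
$\left(-139 + U{\left(6,R \right)}\right)^{2} = \left(-139 + 4 \left(4 + 6\right)\right)^{2} = \left(-139 + 4 \cdot 10\right)^{2} = \left(-139 + 40\right)^{2} = \left(-99\right)^{2} = 9801$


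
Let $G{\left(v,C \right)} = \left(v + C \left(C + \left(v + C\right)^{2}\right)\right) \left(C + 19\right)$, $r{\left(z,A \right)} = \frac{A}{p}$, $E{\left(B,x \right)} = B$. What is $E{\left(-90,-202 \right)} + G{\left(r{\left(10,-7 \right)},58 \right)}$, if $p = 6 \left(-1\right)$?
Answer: $\frac{143038163}{9} \approx 1.5893 \cdot 10^{7}$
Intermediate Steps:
$p = -6$
$r{\left(z,A \right)} = - \frac{A}{6}$ ($r{\left(z,A \right)} = \frac{A}{-6} = A \left(- \frac{1}{6}\right) = - \frac{A}{6}$)
$G{\left(v,C \right)} = \left(19 + C\right) \left(v + C \left(C + \left(C + v\right)^{2}\right)\right)$ ($G{\left(v,C \right)} = \left(v + C \left(C + \left(C + v\right)^{2}\right)\right) \left(19 + C\right) = \left(19 + C\right) \left(v + C \left(C + \left(C + v\right)^{2}\right)\right)$)
$E{\left(-90,-202 \right)} + G{\left(r{\left(10,-7 \right)},58 \right)} = -90 + \left(58^{3} + 19 \left(\left(- \frac{1}{6}\right) \left(-7\right)\right) + 19 \cdot 58^{2} + 58 \left(\left(- \frac{1}{6}\right) \left(-7\right)\right) + 58^{2} \left(58 - - \frac{7}{6}\right)^{2} + 19 \cdot 58 \left(58 - - \frac{7}{6}\right)^{2}\right) = -90 + \left(195112 + 19 \cdot \frac{7}{6} + 19 \cdot 3364 + 58 \cdot \frac{7}{6} + 3364 \left(58 + \frac{7}{6}\right)^{2} + 19 \cdot 58 \left(58 + \frac{7}{6}\right)^{2}\right) = -90 + \left(195112 + \frac{133}{6} + 63916 + \frac{203}{3} + 3364 \left(\frac{355}{6}\right)^{2} + 19 \cdot 58 \left(\frac{355}{6}\right)^{2}\right) = -90 + \left(195112 + \frac{133}{6} + 63916 + \frac{203}{3} + 3364 \cdot \frac{126025}{36} + 19 \cdot 58 \cdot \frac{126025}{36}\right) = -90 + \left(195112 + \frac{133}{6} + 63916 + \frac{203}{3} + \frac{105987025}{9} + \frac{69439775}{18}\right) = -90 + \frac{143038973}{9} = \frac{143038163}{9}$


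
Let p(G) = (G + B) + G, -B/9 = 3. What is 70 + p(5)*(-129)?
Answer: 2263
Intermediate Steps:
B = -27 (B = -9*3 = -27)
p(G) = -27 + 2*G (p(G) = (G - 27) + G = (-27 + G) + G = -27 + 2*G)
70 + p(5)*(-129) = 70 + (-27 + 2*5)*(-129) = 70 + (-27 + 10)*(-129) = 70 - 17*(-129) = 70 + 2193 = 2263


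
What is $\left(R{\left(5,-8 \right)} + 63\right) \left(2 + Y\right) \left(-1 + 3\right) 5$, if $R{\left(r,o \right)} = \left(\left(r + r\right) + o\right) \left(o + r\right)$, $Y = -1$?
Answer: $570$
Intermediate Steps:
$R{\left(r,o \right)} = \left(o + r\right) \left(o + 2 r\right)$ ($R{\left(r,o \right)} = \left(2 r + o\right) \left(o + r\right) = \left(o + 2 r\right) \left(o + r\right) = \left(o + r\right) \left(o + 2 r\right)$)
$\left(R{\left(5,-8 \right)} + 63\right) \left(2 + Y\right) \left(-1 + 3\right) 5 = \left(\left(\left(-8\right)^{2} + 2 \cdot 5^{2} + 3 \left(-8\right) 5\right) + 63\right) \left(2 - 1\right) \left(-1 + 3\right) 5 = \left(\left(64 + 2 \cdot 25 - 120\right) + 63\right) 1 \cdot 2 \cdot 5 = \left(\left(64 + 50 - 120\right) + 63\right) 2 \cdot 5 = \left(-6 + 63\right) 10 = 57 \cdot 10 = 570$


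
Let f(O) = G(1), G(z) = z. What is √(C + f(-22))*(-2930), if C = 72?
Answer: -2930*√73 ≈ -25034.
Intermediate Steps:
f(O) = 1
√(C + f(-22))*(-2930) = √(72 + 1)*(-2930) = √73*(-2930) = -2930*√73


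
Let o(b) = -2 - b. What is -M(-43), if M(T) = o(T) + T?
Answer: 2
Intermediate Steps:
M(T) = -2 (M(T) = (-2 - T) + T = -2)
-M(-43) = -1*(-2) = 2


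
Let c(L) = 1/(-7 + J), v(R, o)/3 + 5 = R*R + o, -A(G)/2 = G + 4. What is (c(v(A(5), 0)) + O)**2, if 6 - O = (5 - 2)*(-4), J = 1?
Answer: 11449/36 ≈ 318.03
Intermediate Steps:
A(G) = -8 - 2*G (A(G) = -2*(G + 4) = -2*(4 + G) = -8 - 2*G)
v(R, o) = -15 + 3*o + 3*R**2 (v(R, o) = -15 + 3*(R*R + o) = -15 + 3*(R**2 + o) = -15 + 3*(o + R**2) = -15 + (3*o + 3*R**2) = -15 + 3*o + 3*R**2)
c(L) = -1/6 (c(L) = 1/(-7 + 1) = 1/(-6) = -1/6)
O = 18 (O = 6 - (5 - 2)*(-4) = 6 - 3*(-4) = 6 - 1*(-12) = 6 + 12 = 18)
(c(v(A(5), 0)) + O)**2 = (-1/6 + 18)**2 = (107/6)**2 = 11449/36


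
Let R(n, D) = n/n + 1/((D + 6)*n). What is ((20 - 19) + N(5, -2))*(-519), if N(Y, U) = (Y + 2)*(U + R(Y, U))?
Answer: 58647/20 ≈ 2932.4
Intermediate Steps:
R(n, D) = 1 + 1/(n*(6 + D)) (R(n, D) = 1 + 1/((6 + D)*n) = 1 + 1/(n*(6 + D)))
N(Y, U) = (2 + Y)*(U + (1 + 6*Y + U*Y)/(Y*(6 + U))) (N(Y, U) = (Y + 2)*(U + (1 + 6*Y + U*Y)/(Y*(6 + U))) = (2 + Y)*(U + (1 + 6*Y + U*Y)/(Y*(6 + U))))
((20 - 19) + N(5, -2))*(-519) = ((20 - 19) + (2 + 12*5 + 5*(1 + 6*5 - 2*5) + 2*(-2)*5 - 2*5*(2 + 5)*(6 - 2))/(5*(6 - 2)))*(-519) = (1 + (⅕)*(2 + 60 + 5*(1 + 30 - 10) - 20 - 2*5*7*4)/4)*(-519) = (1 + (⅕)*(¼)*(2 + 60 + 5*21 - 20 - 280))*(-519) = (1 + (⅕)*(¼)*(2 + 60 + 105 - 20 - 280))*(-519) = (1 + (⅕)*(¼)*(-133))*(-519) = (1 - 133/20)*(-519) = -113/20*(-519) = 58647/20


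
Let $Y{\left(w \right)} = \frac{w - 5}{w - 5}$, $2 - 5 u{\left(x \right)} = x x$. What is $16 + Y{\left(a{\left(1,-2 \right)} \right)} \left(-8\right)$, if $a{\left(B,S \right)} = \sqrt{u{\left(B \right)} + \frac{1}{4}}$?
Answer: $8$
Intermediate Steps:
$u{\left(x \right)} = \frac{2}{5} - \frac{x^{2}}{5}$ ($u{\left(x \right)} = \frac{2}{5} - \frac{x x}{5} = \frac{2}{5} - \frac{x^{2}}{5}$)
$a{\left(B,S \right)} = \sqrt{\frac{13}{20} - \frac{B^{2}}{5}}$ ($a{\left(B,S \right)} = \sqrt{\left(\frac{2}{5} - \frac{B^{2}}{5}\right) + \frac{1}{4}} = \sqrt{\frac{13}{20} - \frac{B^{2}}{5}}$)
$Y{\left(w \right)} = 1$ ($Y{\left(w \right)} = \frac{-5 + w}{-5 + w} = 1$)
$16 + Y{\left(a{\left(1,-2 \right)} \right)} \left(-8\right) = 16 + 1 \left(-8\right) = 16 - 8 = 8$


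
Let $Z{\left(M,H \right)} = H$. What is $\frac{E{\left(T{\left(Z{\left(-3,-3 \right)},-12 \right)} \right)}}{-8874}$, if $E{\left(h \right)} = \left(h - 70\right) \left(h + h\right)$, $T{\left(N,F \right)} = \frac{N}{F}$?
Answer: $\frac{31}{7888} \approx 0.00393$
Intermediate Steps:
$E{\left(h \right)} = 2 h \left(-70 + h\right)$ ($E{\left(h \right)} = \left(-70 + h\right) 2 h = 2 h \left(-70 + h\right)$)
$\frac{E{\left(T{\left(Z{\left(-3,-3 \right)},-12 \right)} \right)}}{-8874} = \frac{2 \left(- \frac{3}{-12}\right) \left(-70 - \frac{3}{-12}\right)}{-8874} = 2 \left(\left(-3\right) \left(- \frac{1}{12}\right)\right) \left(-70 - - \frac{1}{4}\right) \left(- \frac{1}{8874}\right) = 2 \cdot \frac{1}{4} \left(-70 + \frac{1}{4}\right) \left(- \frac{1}{8874}\right) = 2 \cdot \frac{1}{4} \left(- \frac{279}{4}\right) \left(- \frac{1}{8874}\right) = \left(- \frac{279}{8}\right) \left(- \frac{1}{8874}\right) = \frac{31}{7888}$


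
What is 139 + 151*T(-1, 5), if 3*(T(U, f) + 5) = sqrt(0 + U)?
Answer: -616 + 151*I/3 ≈ -616.0 + 50.333*I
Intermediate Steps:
T(U, f) = -5 + sqrt(U)/3 (T(U, f) = -5 + sqrt(0 + U)/3 = -5 + sqrt(U)/3)
139 + 151*T(-1, 5) = 139 + 151*(-5 + sqrt(-1)/3) = 139 + 151*(-5 + I/3) = 139 + (-755 + 151*I/3) = -616 + 151*I/3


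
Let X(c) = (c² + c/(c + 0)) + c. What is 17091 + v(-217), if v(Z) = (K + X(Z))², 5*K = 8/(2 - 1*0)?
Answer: 54929255436/25 ≈ 2.1972e+9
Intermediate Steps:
X(c) = 1 + c + c² (X(c) = (c² + c/c) + c = (c² + 1) + c = (1 + c²) + c = 1 + c + c²)
K = ⅘ (K = (8/(2 - 1*0))/5 = (8/(2 + 0))/5 = (8/2)/5 = (8*(½))/5 = (⅕)*4 = ⅘ ≈ 0.80000)
v(Z) = (9/5 + Z + Z²)² (v(Z) = (⅘ + (1 + Z + Z²))² = (9/5 + Z + Z²)²)
17091 + v(-217) = 17091 + (9 + 5*(-217) + 5*(-217)²)²/25 = 17091 + (9 - 1085 + 5*47089)²/25 = 17091 + (9 - 1085 + 235445)²/25 = 17091 + (1/25)*234369² = 17091 + (1/25)*54928828161 = 17091 + 54928828161/25 = 54929255436/25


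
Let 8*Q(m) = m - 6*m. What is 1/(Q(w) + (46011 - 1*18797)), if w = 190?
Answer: 4/108381 ≈ 3.6907e-5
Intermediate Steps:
Q(m) = -5*m/8 (Q(m) = (m - 6*m)/8 = (-5*m)/8 = -5*m/8)
1/(Q(w) + (46011 - 1*18797)) = 1/(-5/8*190 + (46011 - 1*18797)) = 1/(-475/4 + (46011 - 18797)) = 1/(-475/4 + 27214) = 1/(108381/4) = 4/108381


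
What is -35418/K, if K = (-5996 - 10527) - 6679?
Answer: 5903/3867 ≈ 1.5265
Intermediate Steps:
K = -23202 (K = -16523 - 6679 = -23202)
-35418/K = -35418/(-23202) = -35418*(-1/23202) = 5903/3867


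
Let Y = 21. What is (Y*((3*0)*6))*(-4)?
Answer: 0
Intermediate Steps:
(Y*((3*0)*6))*(-4) = (21*((3*0)*6))*(-4) = (21*(0*6))*(-4) = (21*0)*(-4) = 0*(-4) = 0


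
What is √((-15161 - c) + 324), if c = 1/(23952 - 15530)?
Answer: 3*I*√116932184970/8422 ≈ 121.81*I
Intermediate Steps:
c = 1/8422 ≈ 0.00011874
√((-15161 - c) + 324) = √((-15161 - 1*1/8422) + 324) = √((-15161 - 1/8422) + 324) = √(-127685943/8422 + 324) = √(-124957215/8422) = 3*I*√116932184970/8422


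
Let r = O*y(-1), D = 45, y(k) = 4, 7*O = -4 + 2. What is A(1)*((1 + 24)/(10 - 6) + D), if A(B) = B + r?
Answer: -205/28 ≈ -7.3214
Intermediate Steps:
O = -2/7 (O = (-4 + 2)/7 = (⅐)*(-2) = -2/7 ≈ -0.28571)
r = -8/7 (r = -2/7*4 = -8/7 ≈ -1.1429)
A(B) = -8/7 + B (A(B) = B - 8/7 = -8/7 + B)
A(1)*((1 + 24)/(10 - 6) + D) = (-8/7 + 1)*((1 + 24)/(10 - 6) + 45) = -(25/4 + 45)/7 = -⅐*205/4 = -205/28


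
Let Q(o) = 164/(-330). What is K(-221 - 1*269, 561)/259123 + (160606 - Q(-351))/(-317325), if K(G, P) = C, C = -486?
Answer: -6892224448606/13567323985875 ≈ -0.50800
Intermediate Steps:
Q(o) = -82/165 (Q(o) = 164*(-1/330) = -82/165)
K(G, P) = -486
K(-221 - 1*269, 561)/259123 + (160606 - Q(-351))/(-317325) = -486/259123 + (160606 - 1*(-82/165))/(-317325) = -486*1/259123 + (160606 + 82/165)*(-1/317325) = -486/259123 + (26500072/165)*(-1/317325) = -486/259123 - 26500072/52358625 = -6892224448606/13567323985875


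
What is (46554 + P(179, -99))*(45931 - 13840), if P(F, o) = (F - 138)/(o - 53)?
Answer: 11951646063/8 ≈ 1.4940e+9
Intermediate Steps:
P(F, o) = (-138 + F)/(-53 + o)
(46554 + P(179, -99))*(45931 - 13840) = (46554 + (-138 + 179)/(-53 - 99))*(45931 - 13840) = (46554 + 41/(-152))*32091 = (46554 - 1/152*41)*32091 = (46554 - 41/152)*32091 = (7076167/152)*32091 = 11951646063/8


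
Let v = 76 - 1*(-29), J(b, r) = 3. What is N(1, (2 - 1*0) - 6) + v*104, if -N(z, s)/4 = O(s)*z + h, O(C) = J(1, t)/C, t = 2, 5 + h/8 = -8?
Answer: 11339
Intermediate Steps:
h = -104 (h = -40 + 8*(-8) = -40 - 64 = -104)
O(C) = 3/C
v = 105 (v = 76 + 29 = 105)
N(z, s) = 416 - 12*z/s (N(z, s) = -4*((3/s)*z - 104) = -4*(3*z/s - 104) = -4*(-104 + 3*z/s) = 416 - 12*z/s)
N(1, (2 - 1*0) - 6) + v*104 = (416 - 12*1/((2 - 1*0) - 6)) + 105*104 = (416 - 12*1/((2 + 0) - 6)) + 10920 = (416 - 12*1/(2 - 6)) + 10920 = (416 - 12*1/(-4)) + 10920 = (416 - 12*1*(-¼)) + 10920 = (416 + 3) + 10920 = 419 + 10920 = 11339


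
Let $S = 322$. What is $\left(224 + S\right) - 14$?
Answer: $532$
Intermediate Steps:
$\left(224 + S\right) - 14 = \left(224 + 322\right) - 14 = 546 - 14 = 532$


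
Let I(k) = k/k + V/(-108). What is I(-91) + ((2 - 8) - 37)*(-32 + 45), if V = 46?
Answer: -30155/54 ≈ -558.43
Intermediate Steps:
I(k) = 31/54 (I(k) = k/k + 46/(-108) = 1 + 46*(-1/108) = 1 - 23/54 = 31/54)
I(-91) + ((2 - 8) - 37)*(-32 + 45) = 31/54 + ((2 - 8) - 37)*(-32 + 45) = 31/54 + (-6 - 37)*13 = 31/54 - 43*13 = 31/54 - 559 = -30155/54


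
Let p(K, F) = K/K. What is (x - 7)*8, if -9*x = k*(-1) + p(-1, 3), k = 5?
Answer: -472/9 ≈ -52.444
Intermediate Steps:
p(K, F) = 1
x = 4/9 (x = -(5*(-1) + 1)/9 = -(-5 + 1)/9 = -1/9*(-4) = 4/9 ≈ 0.44444)
(x - 7)*8 = (4/9 - 7)*8 = -59/9*8 = -472/9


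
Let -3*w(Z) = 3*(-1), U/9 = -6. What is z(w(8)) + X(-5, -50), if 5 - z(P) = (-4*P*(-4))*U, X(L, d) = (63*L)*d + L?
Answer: 16614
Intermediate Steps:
U = -54 (U = 9*(-6) = -54)
X(L, d) = L + 63*L*d (X(L, d) = 63*L*d + L = L + 63*L*d)
w(Z) = 1 (w(Z) = -(-1) = -⅓*(-3) = 1)
z(P) = 5 + 864*P (z(P) = 5 - -4*P*(-4)*(-54) = 5 - 16*P*(-54) = 5 - (-864)*P = 5 + 864*P)
z(w(8)) + X(-5, -50) = (5 + 864*1) - 5*(1 + 63*(-50)) = (5 + 864) - 5*(1 - 3150) = 869 - 5*(-3149) = 869 + 15745 = 16614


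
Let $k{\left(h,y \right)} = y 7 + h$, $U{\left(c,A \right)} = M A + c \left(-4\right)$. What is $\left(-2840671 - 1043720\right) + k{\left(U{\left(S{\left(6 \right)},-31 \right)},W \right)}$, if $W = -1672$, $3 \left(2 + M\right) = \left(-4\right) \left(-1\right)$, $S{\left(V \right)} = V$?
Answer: $- \frac{11688295}{3} \approx -3.8961 \cdot 10^{6}$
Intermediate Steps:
$M = - \frac{2}{3}$ ($M = -2 + \frac{\left(-4\right) \left(-1\right)}{3} = -2 + \frac{1}{3} \cdot 4 = -2 + \frac{4}{3} = - \frac{2}{3} \approx -0.66667$)
$U{\left(c,A \right)} = - 4 c - \frac{2 A}{3}$ ($U{\left(c,A \right)} = - \frac{2 A}{3} + c \left(-4\right) = - \frac{2 A}{3} - 4 c = - 4 c - \frac{2 A}{3}$)
$k{\left(h,y \right)} = h + 7 y$ ($k{\left(h,y \right)} = 7 y + h = h + 7 y$)
$\left(-2840671 - 1043720\right) + k{\left(U{\left(S{\left(6 \right)},-31 \right)},W \right)} = \left(-2840671 - 1043720\right) + \left(\left(\left(-4\right) 6 - - \frac{62}{3}\right) + 7 \left(-1672\right)\right) = -3884391 + \left(\left(-24 + \frac{62}{3}\right) - 11704\right) = -3884391 - \frac{35122}{3} = - \frac{11688295}{3}$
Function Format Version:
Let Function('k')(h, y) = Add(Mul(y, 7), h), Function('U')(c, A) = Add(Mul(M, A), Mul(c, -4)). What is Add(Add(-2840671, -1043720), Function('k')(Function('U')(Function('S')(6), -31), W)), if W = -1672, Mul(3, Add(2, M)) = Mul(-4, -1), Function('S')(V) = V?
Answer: Rational(-11688295, 3) ≈ -3.8961e+6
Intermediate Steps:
M = Rational(-2, 3) (M = Add(-2, Mul(Rational(1, 3), Mul(-4, -1))) = Add(-2, Mul(Rational(1, 3), 4)) = Add(-2, Rational(4, 3)) = Rational(-2, 3) ≈ -0.66667)
Function('U')(c, A) = Add(Mul(-4, c), Mul(Rational(-2, 3), A)) (Function('U')(c, A) = Add(Mul(Rational(-2, 3), A), Mul(c, -4)) = Add(Mul(Rational(-2, 3), A), Mul(-4, c)) = Add(Mul(-4, c), Mul(Rational(-2, 3), A)))
Function('k')(h, y) = Add(h, Mul(7, y)) (Function('k')(h, y) = Add(Mul(7, y), h) = Add(h, Mul(7, y)))
Add(Add(-2840671, -1043720), Function('k')(Function('U')(Function('S')(6), -31), W)) = Add(Add(-2840671, -1043720), Add(Add(Mul(-4, 6), Mul(Rational(-2, 3), -31)), Mul(7, -1672))) = Add(-3884391, Add(Add(-24, Rational(62, 3)), -11704)) = Add(-3884391, Add(Rational(-10, 3), -11704)) = Add(-3884391, Rational(-35122, 3)) = Rational(-11688295, 3)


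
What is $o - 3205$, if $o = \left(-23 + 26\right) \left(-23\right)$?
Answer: $-3274$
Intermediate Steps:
$o = -69$ ($o = 3 \left(-23\right) = -69$)
$o - 3205 = -69 - 3205 = -3274$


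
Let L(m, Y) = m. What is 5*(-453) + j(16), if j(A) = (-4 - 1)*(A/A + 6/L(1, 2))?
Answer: -2300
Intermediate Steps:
j(A) = -35 (j(A) = (-4 - 1)*(A/A + 6/1) = -5*(1 + 6*1) = -5*(1 + 6) = -5*7 = -35)
5*(-453) + j(16) = 5*(-453) - 35 = -2265 - 35 = -2300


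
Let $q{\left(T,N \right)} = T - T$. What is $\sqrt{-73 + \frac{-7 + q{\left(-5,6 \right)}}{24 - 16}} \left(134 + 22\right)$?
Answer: $39 i \sqrt{1182} \approx 1340.8 i$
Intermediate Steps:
$q{\left(T,N \right)} = 0$
$\sqrt{-73 + \frac{-7 + q{\left(-5,6 \right)}}{24 - 16}} \left(134 + 22\right) = \sqrt{-73 + \frac{-7 + 0}{24 - 16}} \left(134 + 22\right) = \sqrt{-73 - \frac{7}{8}} \cdot 156 = \sqrt{- \frac{591}{8}} \cdot 156 = \frac{i \sqrt{1182}}{4} \cdot 156 = 39 i \sqrt{1182}$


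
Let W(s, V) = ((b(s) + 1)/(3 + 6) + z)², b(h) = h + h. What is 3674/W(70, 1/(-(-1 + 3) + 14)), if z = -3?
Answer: 16533/722 ≈ 22.899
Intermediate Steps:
b(h) = 2*h
W(s, V) = (-26/9 + 2*s/9)² (W(s, V) = ((2*s + 1)/(3 + 6) - 3)² = ((1 + 2*s)/9 - 3)² = ((1 + 2*s)*(⅑) - 3)² = ((⅑ + 2*s/9) - 3)² = (-26/9 + 2*s/9)²)
3674/W(70, 1/(-(-1 + 3) + 14)) = 3674/((4*(-13 + 70)²/81)) = 3674/(((4/81)*57²)) = 3674/(((4/81)*3249)) = 3674/(1444/9) = 3674*(9/1444) = 16533/722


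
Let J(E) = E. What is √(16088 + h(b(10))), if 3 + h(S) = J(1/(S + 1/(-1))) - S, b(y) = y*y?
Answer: 26*√25751/33 ≈ 126.43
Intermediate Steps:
b(y) = y²
h(S) = -3 + 1/(-1 + S) - S (h(S) = -3 + (1/(S + 1/(-1)) - S) = -3 + (1/(S + 1*(-1)) - S) = -3 + (1/(S - 1) - S) = -3 + (1/(-1 + S) - S) = -3 + 1/(-1 + S) - S)
√(16088 + h(b(10))) = √(16088 + (4 - (10²)² - 2*10²)/(-1 + 10²)) = √(16088 + (4 - 1*100² - 2*100)/(-1 + 100)) = √(16088 + (4 - 1*10000 - 200)/99) = √(16088 + (4 - 10000 - 200)/99) = √(16088 + (1/99)*(-10196)) = √(16088 - 10196/99) = √(1582516/99) = 26*√25751/33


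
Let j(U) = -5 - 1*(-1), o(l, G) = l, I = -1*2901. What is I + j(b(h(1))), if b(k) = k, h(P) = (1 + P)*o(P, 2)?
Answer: -2905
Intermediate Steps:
I = -2901
h(P) = P*(1 + P) (h(P) = (1 + P)*P = P*(1 + P))
j(U) = -4 (j(U) = -5 + 1 = -4)
I + j(b(h(1))) = -2901 - 4 = -2905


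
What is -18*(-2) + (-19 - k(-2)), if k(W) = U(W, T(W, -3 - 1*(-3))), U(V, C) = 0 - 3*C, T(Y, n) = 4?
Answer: 29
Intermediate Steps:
U(V, C) = -3*C
k(W) = -12 (k(W) = -3*4 = -12)
-18*(-2) + (-19 - k(-2)) = -18*(-2) + (-19 - 1*(-12)) = 36 + (-19 + 12) = 36 - 7 = 29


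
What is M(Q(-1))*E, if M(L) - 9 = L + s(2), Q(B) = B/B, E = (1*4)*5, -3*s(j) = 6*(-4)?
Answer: 360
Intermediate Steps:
s(j) = 8 (s(j) = -2*(-4) = -⅓*(-24) = 8)
E = 20 (E = 4*5 = 20)
Q(B) = 1
M(L) = 17 + L (M(L) = 9 + (L + 8) = 9 + (8 + L) = 17 + L)
M(Q(-1))*E = (17 + 1)*20 = 18*20 = 360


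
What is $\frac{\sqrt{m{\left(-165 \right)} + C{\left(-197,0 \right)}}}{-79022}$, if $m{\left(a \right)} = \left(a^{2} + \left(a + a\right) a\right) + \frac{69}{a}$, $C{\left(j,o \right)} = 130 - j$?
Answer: $- \frac{\sqrt{248054785}}{4346210} \approx -0.0036238$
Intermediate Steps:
$m{\left(a \right)} = 3 a^{2} + \frac{69}{a}$ ($m{\left(a \right)} = \left(a^{2} + 2 a a\right) + \frac{69}{a} = \left(a^{2} + 2 a^{2}\right) + \frac{69}{a} = 3 a^{2} + \frac{69}{a}$)
$\frac{\sqrt{m{\left(-165 \right)} + C{\left(-197,0 \right)}}}{-79022} = \frac{\sqrt{\frac{3 \left(23 + \left(-165\right)^{3}\right)}{-165} + \left(130 - -197\right)}}{-79022} = \sqrt{3 \left(- \frac{1}{165}\right) \left(23 - 4492125\right) + \left(130 + 197\right)} \left(- \frac{1}{79022}\right) = \sqrt{3 \left(- \frac{1}{165}\right) \left(-4492102\right) + 327} \left(- \frac{1}{79022}\right) = \sqrt{\frac{4492102}{55} + 327} \left(- \frac{1}{79022}\right) = \sqrt{\frac{4510087}{55}} \left(- \frac{1}{79022}\right) = \frac{\sqrt{248054785}}{55} \left(- \frac{1}{79022}\right) = - \frac{\sqrt{248054785}}{4346210}$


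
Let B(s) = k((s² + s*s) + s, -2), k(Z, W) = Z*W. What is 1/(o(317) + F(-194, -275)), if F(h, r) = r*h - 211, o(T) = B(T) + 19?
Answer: -1/349432 ≈ -2.8618e-6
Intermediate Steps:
k(Z, W) = W*Z
B(s) = -4*s² - 2*s (B(s) = -2*((s² + s*s) + s) = -2*((s² + s²) + s) = -2*(2*s² + s) = -2*(s + 2*s²) = -4*s² - 2*s)
o(T) = 19 - 2*T*(1 + 2*T) (o(T) = -2*T*(1 + 2*T) + 19 = 19 - 2*T*(1 + 2*T))
F(h, r) = -211 + h*r (F(h, r) = h*r - 211 = -211 + h*r)
1/(o(317) + F(-194, -275)) = 1/((19 - 2*317*(1 + 2*317)) + (-211 - 194*(-275))) = 1/((19 - 2*317*(1 + 634)) + (-211 + 53350)) = 1/((19 - 2*317*635) + 53139) = 1/((19 - 402590) + 53139) = 1/(-402571 + 53139) = 1/(-349432) = -1/349432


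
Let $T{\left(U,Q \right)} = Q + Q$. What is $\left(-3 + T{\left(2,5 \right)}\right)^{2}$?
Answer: $49$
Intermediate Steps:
$T{\left(U,Q \right)} = 2 Q$
$\left(-3 + T{\left(2,5 \right)}\right)^{2} = \left(-3 + 2 \cdot 5\right)^{2} = \left(-3 + 10\right)^{2} = 7^{2} = 49$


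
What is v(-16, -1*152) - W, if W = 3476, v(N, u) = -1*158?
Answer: -3634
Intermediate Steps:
v(N, u) = -158
v(-16, -1*152) - W = -158 - 1*3476 = -158 - 3476 = -3634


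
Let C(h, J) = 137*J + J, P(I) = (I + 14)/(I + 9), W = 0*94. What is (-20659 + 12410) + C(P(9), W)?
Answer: -8249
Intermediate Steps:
W = 0
P(I) = (14 + I)/(9 + I)
C(h, J) = 138*J
(-20659 + 12410) + C(P(9), W) = (-20659 + 12410) + 138*0 = -8249 + 0 = -8249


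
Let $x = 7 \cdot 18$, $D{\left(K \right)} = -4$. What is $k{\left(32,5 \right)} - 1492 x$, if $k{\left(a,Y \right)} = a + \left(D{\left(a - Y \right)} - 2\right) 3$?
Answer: $-187978$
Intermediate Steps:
$x = 126$
$k{\left(a,Y \right)} = -18 + a$ ($k{\left(a,Y \right)} = a + \left(-4 - 2\right) 3 = a - 18 = -18 + a$)
$k{\left(32,5 \right)} - 1492 x = \left(-18 + 32\right) - 187992 = 14 - 187992 = -187978$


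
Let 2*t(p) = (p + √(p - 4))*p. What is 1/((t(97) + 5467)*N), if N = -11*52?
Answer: -6781/39369102344 + 97*√93/118107307032 ≈ -1.6432e-7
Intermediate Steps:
t(p) = p*(p + √(-4 + p))/2 (t(p) = ((p + √(p - 4))*p)/2 = ((p + √(-4 + p))*p)/2 = (p*(p + √(-4 + p)))/2 = p*(p + √(-4 + p))/2)
N = -572
1/((t(97) + 5467)*N) = 1/(((½)*97*(97 + √(-4 + 97)) + 5467)*(-572)) = -1/572/((½)*97*(97 + √93) + 5467) = -1/572/((9409/2 + 97*√93/2) + 5467) = -1/572/(20343/2 + 97*√93/2) = -1/(572*(20343/2 + 97*√93/2))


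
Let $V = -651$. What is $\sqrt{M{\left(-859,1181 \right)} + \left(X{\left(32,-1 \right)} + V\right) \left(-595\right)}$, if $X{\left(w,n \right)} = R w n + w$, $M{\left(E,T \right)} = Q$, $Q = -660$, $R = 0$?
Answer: $\sqrt{367645} \approx 606.34$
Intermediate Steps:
$M{\left(E,T \right)} = -660$
$X{\left(w,n \right)} = w$ ($X{\left(w,n \right)} = 0 w n + w = 0 n + w = 0 + w = w$)
$\sqrt{M{\left(-859,1181 \right)} + \left(X{\left(32,-1 \right)} + V\right) \left(-595\right)} = \sqrt{-660 + \left(32 - 651\right) \left(-595\right)} = \sqrt{-660 - -368305} = \sqrt{-660 + 368305} = \sqrt{367645}$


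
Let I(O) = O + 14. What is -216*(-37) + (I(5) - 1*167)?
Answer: 7844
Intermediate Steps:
I(O) = 14 + O
-216*(-37) + (I(5) - 1*167) = -216*(-37) + ((14 + 5) - 1*167) = 7992 + (19 - 167) = 7992 - 148 = 7844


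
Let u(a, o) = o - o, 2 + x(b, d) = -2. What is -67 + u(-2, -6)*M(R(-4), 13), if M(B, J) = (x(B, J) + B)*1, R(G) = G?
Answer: -67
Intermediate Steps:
x(b, d) = -4 (x(b, d) = -2 - 2 = -4)
u(a, o) = 0
M(B, J) = -4 + B (M(B, J) = (-4 + B)*1 = -4 + B)
-67 + u(-2, -6)*M(R(-4), 13) = -67 + 0*(-4 - 4) = -67 + 0*(-8) = -67 + 0 = -67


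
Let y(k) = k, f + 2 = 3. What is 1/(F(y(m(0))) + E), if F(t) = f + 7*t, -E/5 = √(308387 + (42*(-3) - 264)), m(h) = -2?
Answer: 13/7699756 - 5*√307997/7699756 ≈ -0.00035870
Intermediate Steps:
f = 1 (f = -2 + 3 = 1)
E = -5*√307997 (E = -5*√(308387 + (42*(-3) - 264)) = -5*√(308387 + (-126 - 264)) = -5*√(308387 - 390) = -5*√307997 ≈ -2774.9)
F(t) = 1 + 7*t
1/(F(y(m(0))) + E) = 1/((1 + 7*(-2)) - 5*√307997) = 1/((1 - 14) - 5*√307997) = 1/(-13 - 5*√307997)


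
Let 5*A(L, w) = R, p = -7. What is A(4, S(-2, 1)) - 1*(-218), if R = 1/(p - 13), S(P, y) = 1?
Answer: 21799/100 ≈ 217.99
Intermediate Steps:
R = -1/20 (R = 1/(-7 - 13) = 1/(-20) = -1/20 ≈ -0.050000)
A(L, w) = -1/100 (A(L, w) = (⅕)*(-1/20) = -1/100)
A(4, S(-2, 1)) - 1*(-218) = -1/100 - 1*(-218) = -1/100 + 218 = 21799/100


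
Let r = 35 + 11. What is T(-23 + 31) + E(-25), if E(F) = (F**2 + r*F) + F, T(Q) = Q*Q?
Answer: -486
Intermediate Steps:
r = 46
T(Q) = Q**2
E(F) = F**2 + 47*F (E(F) = (F**2 + 46*F) + F = F**2 + 47*F)
T(-23 + 31) + E(-25) = (-23 + 31)**2 - 25*(47 - 25) = 8**2 - 25*22 = 64 - 550 = -486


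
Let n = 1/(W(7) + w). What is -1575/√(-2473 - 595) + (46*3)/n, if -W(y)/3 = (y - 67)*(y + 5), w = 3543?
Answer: 787014 + 1575*I*√767/1534 ≈ 7.8701e+5 + 28.435*I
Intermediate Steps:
W(y) = -3*(-67 + y)*(5 + y) (W(y) = -3*(y - 67)*(y + 5) = -3*(-67 + y)*(5 + y))
n = 1/5703 (n = 1/((1005 - 3*7² + 186*7) + 3543) = 1/((1005 - 3*49 + 1302) + 3543) = 1/((1005 - 147 + 1302) + 3543) = 1/(2160 + 3543) = 1/5703 ≈ 0.00017535)
-1575/√(-2473 - 595) + (46*3)/n = -1575/√(-2473 - 595) + (46*3)/(1/5703) = -1575*(-I*√767/1534) + 138*5703 = -1575*(-I*√767/1534) + 787014 = -(-1575)*I*√767/1534 + 787014 = 1575*I*√767/1534 + 787014 = 787014 + 1575*I*√767/1534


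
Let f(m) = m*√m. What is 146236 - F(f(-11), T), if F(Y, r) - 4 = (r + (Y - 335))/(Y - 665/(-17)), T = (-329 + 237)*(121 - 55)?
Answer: 3360804099/22969 + 569228*I*√11/22969 ≈ 1.4632e+5 + 82.194*I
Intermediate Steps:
T = -6072 (T = -92*66 = -6072)
f(m) = m^(3/2)
F(Y, r) = 4 + (-335 + Y + r)/(665/17 + Y) (F(Y, r) = 4 + (r + (Y - 335))/(Y - 665/(-17)) = 4 + (r + (-335 + Y))/(Y - 665*(-1/17)) = 4 + (-335 + Y + r)/(Y + 665/17) = 4 + (-335 + Y + r)/(665/17 + Y))
146236 - F(f(-11), T) = 146236 - (-3035 + 17*(-6072) + 85*(-11)^(3/2))/(665 + 17*(-11)^(3/2)) = 146236 - (-3035 - 103224 + 85*(-11*I*√11))/(665 + 17*(-11*I*√11)) = 146236 - (-3035 - 103224 - 935*I*√11)/(665 - 187*I*√11) = 146236 - (-106259 - 935*I*√11)/(665 - 187*I*√11)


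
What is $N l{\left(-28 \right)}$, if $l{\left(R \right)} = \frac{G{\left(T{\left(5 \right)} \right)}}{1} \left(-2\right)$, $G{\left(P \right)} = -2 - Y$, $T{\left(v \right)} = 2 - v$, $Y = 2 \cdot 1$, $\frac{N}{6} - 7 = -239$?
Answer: $-11136$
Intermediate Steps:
$N = -1392$ ($N = 42 + 6 \left(-239\right) = 42 - 1434 = -1392$)
$Y = 2$
$G{\left(P \right)} = -4$ ($G{\left(P \right)} = -2 - 2 = -4$)
$l{\left(R \right)} = 8$ ($l{\left(R \right)} = - \frac{4}{1} \left(-2\right) = \left(-4\right) 1 \left(-2\right) = \left(-4\right) \left(-2\right) = 8$)
$N l{\left(-28 \right)} = \left(-1392\right) 8 = -11136$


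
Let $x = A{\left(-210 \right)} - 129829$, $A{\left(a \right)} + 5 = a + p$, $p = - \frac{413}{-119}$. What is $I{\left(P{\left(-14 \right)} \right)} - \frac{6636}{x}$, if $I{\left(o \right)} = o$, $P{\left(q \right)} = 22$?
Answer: $\frac{48747970}{2210689} \approx 22.051$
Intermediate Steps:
$p = \frac{59}{17}$ ($p = \left(-413\right) \left(- \frac{1}{119}\right) = \frac{59}{17} \approx 3.4706$)
$A{\left(a \right)} = - \frac{26}{17} + a$ ($A{\left(a \right)} = -5 + \left(a + \frac{59}{17}\right) = -5 + \left(\frac{59}{17} + a\right) = - \frac{26}{17} + a$)
$x = - \frac{2210689}{17}$ ($x = \left(- \frac{26}{17} - 210\right) - 129829 = - \frac{3596}{17} - 129829 = - \frac{2210689}{17} \approx -1.3004 \cdot 10^{5}$)
$I{\left(P{\left(-14 \right)} \right)} - \frac{6636}{x} = 22 - \frac{6636}{- \frac{2210689}{17}} = 22 - - \frac{112812}{2210689} = 22 + \frac{112812}{2210689} = \frac{48747970}{2210689}$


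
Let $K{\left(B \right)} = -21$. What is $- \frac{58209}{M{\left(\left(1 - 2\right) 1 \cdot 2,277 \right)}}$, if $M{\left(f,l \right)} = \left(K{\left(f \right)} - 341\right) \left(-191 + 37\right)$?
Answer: $- \frac{58209}{55748} \approx -1.0441$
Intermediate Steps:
$M{\left(f,l \right)} = 55748$ ($M{\left(f,l \right)} = \left(-21 - 341\right) \left(-191 + 37\right) = \left(-362\right) \left(-154\right) = 55748$)
$- \frac{58209}{M{\left(\left(1 - 2\right) 1 \cdot 2,277 \right)}} = - \frac{58209}{55748}$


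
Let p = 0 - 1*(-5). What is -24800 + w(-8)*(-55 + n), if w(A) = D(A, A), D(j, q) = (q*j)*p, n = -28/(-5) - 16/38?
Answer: -774112/19 ≈ -40743.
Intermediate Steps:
n = 492/95 (n = -28*(-⅕) - 16*1/38 = 28/5 - 8/19 = 492/95 ≈ 5.1789)
p = 5 (p = 0 + 5 = 5)
D(j, q) = 5*j*q (D(j, q) = (q*j)*5 = (j*q)*5 = 5*j*q)
w(A) = 5*A² (w(A) = 5*A*A = 5*A²)
-24800 + w(-8)*(-55 + n) = -24800 + (5*(-8)²)*(-55 + 492/95) = -24800 + (5*64)*(-4733/95) = -24800 + 320*(-4733/95) = -24800 - 302912/19 = -774112/19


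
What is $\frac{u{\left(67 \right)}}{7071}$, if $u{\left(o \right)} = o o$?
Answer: $\frac{4489}{7071} \approx 0.63485$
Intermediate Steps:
$u{\left(o \right)} = o^{2}$
$\frac{u{\left(67 \right)}}{7071} = \frac{67^{2}}{7071} = 4489 \cdot \frac{1}{7071} = \frac{4489}{7071}$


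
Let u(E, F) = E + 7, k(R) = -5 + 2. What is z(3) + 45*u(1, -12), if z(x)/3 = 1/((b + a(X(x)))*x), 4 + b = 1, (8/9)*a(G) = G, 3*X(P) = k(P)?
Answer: 11872/33 ≈ 359.76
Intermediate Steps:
k(R) = -3
X(P) = -1 (X(P) = (⅓)*(-3) = -1)
a(G) = 9*G/8
b = -3 (b = -4 + 1 = -3)
u(E, F) = 7 + E
z(x) = -8/(11*x) (z(x) = 3*(1/((-3 + (9/8)*(-1))*x)) = 3*(1/((-3 - 9/8)*x)) = 3*(1/((-33/8)*x)) = 3*(-8/(33*x)) = -8/(11*x))
z(3) + 45*u(1, -12) = -8/11/3 + 45*(7 + 1) = -8/11*⅓ + 45*8 = -8/33 + 360 = 11872/33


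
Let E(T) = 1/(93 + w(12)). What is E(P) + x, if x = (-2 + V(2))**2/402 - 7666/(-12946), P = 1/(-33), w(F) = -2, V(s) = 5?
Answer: 49374113/78931762 ≈ 0.62553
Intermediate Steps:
P = -1/33 ≈ -0.030303
E(T) = 1/91 (E(T) = 1/(93 - 2) = 1/91)
x = 533041/867382 (x = (-2 + 5)**2/402 - 7666/(-12946) = 3**2*(1/402) - 7666*(-1/12946) = 9*(1/402) + 3833/6473 = 3/134 + 3833/6473 = 533041/867382 ≈ 0.61454)
E(P) + x = 1/91 + 533041/867382 = 49374113/78931762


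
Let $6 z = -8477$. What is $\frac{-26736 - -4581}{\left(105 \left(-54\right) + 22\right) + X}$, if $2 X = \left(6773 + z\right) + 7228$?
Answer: $- \frac{265860}{7753} \approx -34.291$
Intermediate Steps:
$z = - \frac{8477}{6}$ ($z = \frac{1}{6} \left(-8477\right) = - \frac{8477}{6} \approx -1412.8$)
$X = \frac{75529}{12}$ ($X = \frac{\left(6773 - \frac{8477}{6}\right) + 7228}{2} = \frac{\frac{32161}{6} + 7228}{2} = \frac{1}{2} \cdot \frac{75529}{6} = \frac{75529}{12} \approx 6294.1$)
$\frac{-26736 - -4581}{\left(105 \left(-54\right) + 22\right) + X} = \frac{-26736 - -4581}{\left(105 \left(-54\right) + 22\right) + \frac{75529}{12}} = \frac{-26736 + \left(-11748 + 16329\right)}{\left(-5670 + 22\right) + \frac{75529}{12}} = \frac{-26736 + 4581}{-5648 + \frac{75529}{12}} = - \frac{22155}{\frac{7753}{12}} = \left(-22155\right) \frac{12}{7753} = - \frac{265860}{7753}$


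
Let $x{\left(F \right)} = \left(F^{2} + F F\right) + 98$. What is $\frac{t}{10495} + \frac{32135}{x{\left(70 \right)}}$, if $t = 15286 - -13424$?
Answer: $\frac{124285681}{20775902} \approx 5.9822$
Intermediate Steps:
$t = 28710$ ($t = 15286 + 13424 = 28710$)
$x{\left(F \right)} = 98 + 2 F^{2}$ ($x{\left(F \right)} = \left(F^{2} + F^{2}\right) + 98 = 2 F^{2} + 98 = 98 + 2 F^{2}$)
$\frac{t}{10495} + \frac{32135}{x{\left(70 \right)}} = \frac{28710}{10495} + \frac{32135}{98 + 2 \cdot 70^{2}} = 28710 \cdot \frac{1}{10495} + \frac{32135}{98 + 2 \cdot 4900} = \frac{5742}{2099} + \frac{32135}{98 + 9800} = \frac{5742}{2099} + \frac{32135}{9898} = \frac{124285681}{20775902}$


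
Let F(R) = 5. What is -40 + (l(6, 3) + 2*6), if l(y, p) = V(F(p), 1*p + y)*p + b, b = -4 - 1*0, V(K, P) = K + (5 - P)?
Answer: -29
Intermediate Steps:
V(K, P) = 5 + K - P
b = -4 (b = -4 + 0 = -4)
l(y, p) = -4 + p*(10 - p - y) (l(y, p) = (5 + 5 - (1*p + y))*p - 4 = (5 + 5 - (p + y))*p - 4 = (5 + 5 + (-p - y))*p - 4 = (10 - p - y)*p - 4 = p*(10 - p - y) - 4 = -4 + p*(10 - p - y))
-40 + (l(6, 3) + 2*6) = -40 + ((-4 - 1*3*(-10 + 3 + 6)) + 2*6) = -40 + ((-4 - 1*3*(-1)) + 12) = -40 + ((-4 + 3) + 12) = -40 + (-1 + 12) = -40 + 11 = -29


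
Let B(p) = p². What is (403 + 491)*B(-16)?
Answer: 228864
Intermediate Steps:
(403 + 491)*B(-16) = (403 + 491)*(-16)² = 894*256 = 228864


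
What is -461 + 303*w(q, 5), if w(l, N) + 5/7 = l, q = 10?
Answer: 16468/7 ≈ 2352.6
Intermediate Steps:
w(l, N) = -5/7 + l
-461 + 303*w(q, 5) = -461 + 303*(-5/7 + 10) = -461 + 303*(65/7) = -461 + 19695/7 = 16468/7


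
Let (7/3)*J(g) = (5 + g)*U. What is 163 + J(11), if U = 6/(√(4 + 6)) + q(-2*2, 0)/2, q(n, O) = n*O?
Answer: 163 + 144*√10/35 ≈ 176.01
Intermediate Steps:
q(n, O) = O*n
U = 3*√10/5 (U = 6/(√(4 + 6)) + (0*(-2*2))/2 = 6/(√10) + (0*(-4))*(½) = 6*(√10/10) + 0*(½) = 3*√10/5 + 0 = 3*√10/5 ≈ 1.8974)
J(g) = 9*√10*(5 + g)/35 (J(g) = 3*((5 + g)*(3*√10/5))/7 = 3*(3*√10*(5 + g)/5)/7 = 9*√10*(5 + g)/35)
163 + J(11) = 163 + 9*√10*(5 + 11)/35 = 163 + (9/35)*√10*16 = 163 + 144*√10/35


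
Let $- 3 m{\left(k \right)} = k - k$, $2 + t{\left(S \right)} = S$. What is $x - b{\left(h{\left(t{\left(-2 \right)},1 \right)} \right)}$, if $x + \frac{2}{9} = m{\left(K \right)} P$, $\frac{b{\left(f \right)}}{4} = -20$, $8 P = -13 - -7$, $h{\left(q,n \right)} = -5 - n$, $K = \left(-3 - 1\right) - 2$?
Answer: $\frac{718}{9} \approx 79.778$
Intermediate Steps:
$t{\left(S \right)} = -2 + S$
$K = -6$ ($K = -4 - 2 = -6$)
$P = - \frac{3}{4}$ ($P = \frac{-13 - -7}{8} = \frac{-13 + 7}{8} = \frac{1}{8} \left(-6\right) = - \frac{3}{4} \approx -0.75$)
$b{\left(f \right)} = -80$ ($b{\left(f \right)} = 4 \left(-20\right) = -80$)
$m{\left(k \right)} = 0$ ($m{\left(k \right)} = - \frac{k - k}{3} = \left(- \frac{1}{3}\right) 0 = 0$)
$x = - \frac{2}{9}$ ($x = - \frac{2}{9} + 0 \left(- \frac{3}{4}\right) = - \frac{2}{9} + 0 = - \frac{2}{9} \approx -0.22222$)
$x - b{\left(h{\left(t{\left(-2 \right)},1 \right)} \right)} = - \frac{2}{9} - -80 = - \frac{2}{9} + 80 = \frac{718}{9}$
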